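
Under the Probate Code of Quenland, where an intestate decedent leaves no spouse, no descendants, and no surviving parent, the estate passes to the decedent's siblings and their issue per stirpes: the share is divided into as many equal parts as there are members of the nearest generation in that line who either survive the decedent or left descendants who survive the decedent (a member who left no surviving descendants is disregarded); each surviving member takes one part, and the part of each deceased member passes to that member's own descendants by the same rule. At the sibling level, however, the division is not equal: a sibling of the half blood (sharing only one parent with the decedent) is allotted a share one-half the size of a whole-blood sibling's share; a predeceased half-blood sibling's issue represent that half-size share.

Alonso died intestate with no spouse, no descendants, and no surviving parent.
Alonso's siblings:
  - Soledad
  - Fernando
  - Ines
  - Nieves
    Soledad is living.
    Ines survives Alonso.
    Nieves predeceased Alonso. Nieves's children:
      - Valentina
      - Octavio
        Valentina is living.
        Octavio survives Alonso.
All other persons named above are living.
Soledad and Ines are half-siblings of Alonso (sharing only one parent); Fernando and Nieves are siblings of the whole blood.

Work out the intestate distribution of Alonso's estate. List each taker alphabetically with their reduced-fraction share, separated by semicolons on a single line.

No spouse, descendants, or parent survives, so the estate passes to Alonso's siblings per stirpes.
Half-blood siblings count for one-half the weight of whole-blood siblings at the initial division.
Dividing 1 in proportion to weights (total weight 3): Soledad (weight 1/2) → 1/6; Fernando (weight 1) → 1/3; Ines (weight 1/2) → 1/6; Nieves (weight 1) → 1/3.
Soledad is living and takes 1/6.
Fernando is living and takes 1/3.
Ines is living and takes 1/6.
Nieves predeceased; the 1/3 allotted to Nieves's branch passes to Nieves's issue by representation.
The 1/3 is divided into 2 equal shares of 1/6 among Valentina, Octavio.
Valentina is living and takes 1/6.
Octavio is living and takes 1/6.

Fernando 1/3; Ines 1/6; Octavio 1/6; Soledad 1/6; Valentina 1/6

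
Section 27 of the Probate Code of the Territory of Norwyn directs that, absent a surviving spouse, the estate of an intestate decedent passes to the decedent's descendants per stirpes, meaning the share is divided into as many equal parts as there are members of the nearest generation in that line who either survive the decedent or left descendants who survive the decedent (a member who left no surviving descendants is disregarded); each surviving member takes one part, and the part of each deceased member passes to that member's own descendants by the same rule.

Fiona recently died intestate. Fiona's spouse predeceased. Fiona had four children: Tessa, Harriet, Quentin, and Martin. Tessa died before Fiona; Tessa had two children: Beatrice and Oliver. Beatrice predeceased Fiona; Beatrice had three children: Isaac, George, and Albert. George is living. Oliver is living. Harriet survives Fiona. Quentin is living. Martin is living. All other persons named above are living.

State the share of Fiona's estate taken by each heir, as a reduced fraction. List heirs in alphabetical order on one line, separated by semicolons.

Albert 1/24; George 1/24; Harriet 1/4; Isaac 1/24; Martin 1/4; Oliver 1/8; Quentin 1/4

There is no surviving spouse, so the entire estate passes to Fiona's descendants per stirpes.
The estate is divided into 4 equal shares of 1/4 among Tessa, Harriet, Quentin, Martin.
Tessa predeceased; the 1/4 allotted to Tessa's branch passes to Tessa's issue by representation.
The 1/4 is divided into 2 equal shares of 1/8 among Beatrice, Oliver.
Beatrice predeceased; the 1/8 allotted to Beatrice's branch passes to Beatrice's issue by representation.
The 1/8 is divided into 3 equal shares of 1/24 among Isaac, George, Albert.
Isaac is living and takes 1/24.
George is living and takes 1/24.
Albert is living and takes 1/24.
Oliver is living and takes 1/8.
Harriet is living and takes 1/4.
Quentin is living and takes 1/4.
Martin is living and takes 1/4.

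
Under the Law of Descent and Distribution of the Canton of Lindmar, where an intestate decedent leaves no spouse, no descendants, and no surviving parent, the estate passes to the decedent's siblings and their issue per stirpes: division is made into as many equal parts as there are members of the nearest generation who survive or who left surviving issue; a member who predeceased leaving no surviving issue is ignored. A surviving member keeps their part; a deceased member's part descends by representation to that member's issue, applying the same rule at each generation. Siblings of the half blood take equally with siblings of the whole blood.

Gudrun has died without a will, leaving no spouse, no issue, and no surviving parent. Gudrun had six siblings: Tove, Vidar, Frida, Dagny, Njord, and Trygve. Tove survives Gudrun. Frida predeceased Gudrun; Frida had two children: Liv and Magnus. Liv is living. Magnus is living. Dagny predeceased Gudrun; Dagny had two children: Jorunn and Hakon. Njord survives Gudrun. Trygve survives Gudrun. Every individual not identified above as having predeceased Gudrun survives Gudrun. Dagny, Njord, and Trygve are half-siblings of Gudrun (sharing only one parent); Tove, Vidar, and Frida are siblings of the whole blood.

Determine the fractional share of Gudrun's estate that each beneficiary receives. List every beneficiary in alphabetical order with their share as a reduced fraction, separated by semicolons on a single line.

Hakon 1/12; Jorunn 1/12; Liv 1/12; Magnus 1/12; Njord 1/6; Tove 1/6; Trygve 1/6; Vidar 1/6

No spouse, descendants, or parent survives, so the estate passes to Gudrun's siblings per stirpes.
Half-blood and whole-blood siblings take equally under the stated rule.
The estate is divided into 6 equal shares of 1/6 among Tove, Vidar, Frida, Dagny, Njord, Trygve.
Tove is living and takes 1/6.
Vidar is living and takes 1/6.
Frida predeceased; the 1/6 allotted to Frida's branch passes to Frida's issue by representation.
The 1/6 is divided into 2 equal shares of 1/12 among Liv, Magnus.
Liv is living and takes 1/12.
Magnus is living and takes 1/12.
Dagny predeceased; the 1/6 allotted to Dagny's branch passes to Dagny's issue by representation.
The 1/6 is divided into 2 equal shares of 1/12 among Jorunn, Hakon.
Jorunn is living and takes 1/12.
Hakon is living and takes 1/12.
Njord is living and takes 1/6.
Trygve is living and takes 1/6.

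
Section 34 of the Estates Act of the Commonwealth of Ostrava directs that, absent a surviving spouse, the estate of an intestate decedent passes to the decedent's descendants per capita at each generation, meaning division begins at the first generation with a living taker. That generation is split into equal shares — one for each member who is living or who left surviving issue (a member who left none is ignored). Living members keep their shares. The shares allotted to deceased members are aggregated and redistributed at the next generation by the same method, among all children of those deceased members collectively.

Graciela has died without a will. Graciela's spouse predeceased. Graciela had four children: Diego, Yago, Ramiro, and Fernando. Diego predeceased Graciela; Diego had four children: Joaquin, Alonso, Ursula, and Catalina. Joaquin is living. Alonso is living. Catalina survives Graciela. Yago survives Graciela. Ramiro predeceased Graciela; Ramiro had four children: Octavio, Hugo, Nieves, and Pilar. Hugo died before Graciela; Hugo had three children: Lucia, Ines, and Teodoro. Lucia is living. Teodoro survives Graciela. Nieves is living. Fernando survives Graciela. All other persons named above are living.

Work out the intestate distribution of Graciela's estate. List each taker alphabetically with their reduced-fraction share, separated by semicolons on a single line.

Alonso 1/16; Catalina 1/16; Fernando 1/4; Ines 1/48; Joaquin 1/16; Lucia 1/48; Nieves 1/16; Octavio 1/16; Pilar 1/16; Teodoro 1/48; Ursula 1/16; Yago 1/4

There is no surviving spouse, so the entire estate passes to Graciela's descendants per capita at each generation.
At generation 1 (Diego, Yago, Ramiro, Fernando) there are 4 shares of (1)/4 = 1/4 each.
Living: Yago and Fernando — each takes 1/4.
Deceased: Diego and Ramiro. Their combined 1/2 is pooled and carried to generation 2.
At generation 2 (Joaquin, Alonso, Ursula, Catalina, Octavio, Hugo, Nieves, Pilar) there are 8 shares of (1/2)/8 = 1/16 each.
Living: Joaquin, Alonso, Ursula, Catalina, Octavio, Nieves, and Pilar — each takes 1/16.
Deceased: Hugo. That 1/16 share is carried to generation 3.
At generation 3 (Lucia, Ines, Teodoro) there are 3 shares of (1/16)/3 = 1/48 each.
Living: Lucia, Ines, and Teodoro — each takes 1/48.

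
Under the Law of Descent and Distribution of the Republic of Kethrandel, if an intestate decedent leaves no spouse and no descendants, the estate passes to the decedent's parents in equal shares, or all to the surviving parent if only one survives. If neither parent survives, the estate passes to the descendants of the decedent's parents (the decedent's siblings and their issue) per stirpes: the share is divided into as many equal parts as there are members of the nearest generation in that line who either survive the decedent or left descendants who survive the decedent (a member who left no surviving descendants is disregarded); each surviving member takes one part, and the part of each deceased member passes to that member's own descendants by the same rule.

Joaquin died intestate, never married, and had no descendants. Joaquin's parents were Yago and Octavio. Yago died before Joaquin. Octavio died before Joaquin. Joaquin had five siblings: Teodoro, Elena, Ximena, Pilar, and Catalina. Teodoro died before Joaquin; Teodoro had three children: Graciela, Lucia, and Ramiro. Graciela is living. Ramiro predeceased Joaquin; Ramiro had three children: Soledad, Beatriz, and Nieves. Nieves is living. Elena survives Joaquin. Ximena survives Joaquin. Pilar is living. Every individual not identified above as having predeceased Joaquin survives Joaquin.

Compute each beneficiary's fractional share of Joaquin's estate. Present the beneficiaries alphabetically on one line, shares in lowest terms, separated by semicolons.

Beatriz 1/45; Catalina 1/5; Elena 1/5; Graciela 1/15; Lucia 1/15; Nieves 1/45; Pilar 1/5; Soledad 1/45; Ximena 1/5

Neither parent survives and there are no descendants, so the estate passes to Joaquin's siblings and their issue per stirpes.
The estate is divided into 5 equal shares of 1/5 among Teodoro, Elena, Ximena, Pilar, Catalina.
Teodoro predeceased; the 1/5 allotted to Teodoro's branch passes to Teodoro's issue by representation.
The 1/5 is divided into 3 equal shares of 1/15 among Graciela, Lucia, Ramiro.
Graciela is living and takes 1/15.
Lucia is living and takes 1/15.
Ramiro predeceased; the 1/15 allotted to Ramiro's branch passes to Ramiro's issue by representation.
The 1/15 is divided into 3 equal shares of 1/45 among Soledad, Beatriz, Nieves.
Soledad is living and takes 1/45.
Beatriz is living and takes 1/45.
Nieves is living and takes 1/45.
Elena is living and takes 1/5.
Ximena is living and takes 1/5.
Pilar is living and takes 1/5.
Catalina is living and takes 1/5.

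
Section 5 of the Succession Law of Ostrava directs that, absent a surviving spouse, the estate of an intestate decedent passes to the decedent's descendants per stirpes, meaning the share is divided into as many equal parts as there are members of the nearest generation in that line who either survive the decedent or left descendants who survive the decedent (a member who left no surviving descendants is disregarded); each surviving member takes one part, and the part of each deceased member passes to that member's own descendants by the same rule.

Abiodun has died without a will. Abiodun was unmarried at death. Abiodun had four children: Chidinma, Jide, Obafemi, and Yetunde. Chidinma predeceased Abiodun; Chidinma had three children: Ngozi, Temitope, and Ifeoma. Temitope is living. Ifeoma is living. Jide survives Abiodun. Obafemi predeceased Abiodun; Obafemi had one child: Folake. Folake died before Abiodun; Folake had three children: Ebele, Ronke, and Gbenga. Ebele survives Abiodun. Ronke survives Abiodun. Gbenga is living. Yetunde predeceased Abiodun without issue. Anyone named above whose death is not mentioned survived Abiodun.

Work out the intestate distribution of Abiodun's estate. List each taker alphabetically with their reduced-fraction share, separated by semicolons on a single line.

There is no surviving spouse, so the entire estate passes to Abiodun's descendants per stirpes.
Yetunde left no surviving issue, so that branch lapses and is disregarded.
The estate is divided into 3 equal shares of 1/3 among Chidinma, Jide, Obafemi.
Chidinma predeceased; the 1/3 allotted to Chidinma's branch passes to Chidinma's issue by representation.
The 1/3 is divided into 3 equal shares of 1/9 among Ngozi, Temitope, Ifeoma.
Ngozi is living and takes 1/9.
Temitope is living and takes 1/9.
Ifeoma is living and takes 1/9.
Jide is living and takes 1/3.
Obafemi predeceased; the 1/3 allotted to Obafemi's branch passes to Obafemi's issue by representation.
Folake's line is the sole branch at this level, so the full 1/3 passes to Folake's issue by representation.
The 1/3 is divided into 3 equal shares of 1/9 among Ebele, Ronke, Gbenga.
Ebele is living and takes 1/9.
Ronke is living and takes 1/9.
Gbenga is living and takes 1/9.

Ebele 1/9; Gbenga 1/9; Ifeoma 1/9; Jide 1/3; Ngozi 1/9; Ronke 1/9; Temitope 1/9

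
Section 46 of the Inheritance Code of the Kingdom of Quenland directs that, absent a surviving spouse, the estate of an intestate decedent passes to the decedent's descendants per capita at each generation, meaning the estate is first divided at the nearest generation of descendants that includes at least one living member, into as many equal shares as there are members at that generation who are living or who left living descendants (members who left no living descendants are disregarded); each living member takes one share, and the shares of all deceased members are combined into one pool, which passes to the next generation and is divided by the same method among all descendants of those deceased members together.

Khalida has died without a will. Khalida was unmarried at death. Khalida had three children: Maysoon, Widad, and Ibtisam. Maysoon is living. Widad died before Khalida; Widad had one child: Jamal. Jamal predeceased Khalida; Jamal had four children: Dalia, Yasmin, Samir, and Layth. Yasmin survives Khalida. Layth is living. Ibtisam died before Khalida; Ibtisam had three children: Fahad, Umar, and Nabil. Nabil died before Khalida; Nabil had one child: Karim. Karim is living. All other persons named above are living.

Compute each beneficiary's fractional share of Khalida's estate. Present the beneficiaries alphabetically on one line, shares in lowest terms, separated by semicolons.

Dalia 1/15; Fahad 1/6; Karim 1/15; Layth 1/15; Maysoon 1/3; Samir 1/15; Umar 1/6; Yasmin 1/15

There is no surviving spouse, so the entire estate passes to Khalida's descendants per capita at each generation.
At generation 1 (Maysoon, Widad, Ibtisam) there are 3 shares of (1)/3 = 1/3 each.
Living: Maysoon — each takes 1/3.
Deceased: Widad and Ibtisam. Their combined 2/3 is pooled and carried to generation 2.
At generation 2 (Jamal, Fahad, Umar, Nabil) there are 4 shares of (2/3)/4 = 1/6 each.
Living: Fahad and Umar — each takes 1/6.
Deceased: Jamal and Nabil. Their combined 1/3 is pooled and carried to generation 3.
At generation 3 (Dalia, Yasmin, Samir, Layth, Karim) there are 5 shares of (1/3)/5 = 1/15 each.
Living: Dalia, Yasmin, Samir, Layth, and Karim — each takes 1/15.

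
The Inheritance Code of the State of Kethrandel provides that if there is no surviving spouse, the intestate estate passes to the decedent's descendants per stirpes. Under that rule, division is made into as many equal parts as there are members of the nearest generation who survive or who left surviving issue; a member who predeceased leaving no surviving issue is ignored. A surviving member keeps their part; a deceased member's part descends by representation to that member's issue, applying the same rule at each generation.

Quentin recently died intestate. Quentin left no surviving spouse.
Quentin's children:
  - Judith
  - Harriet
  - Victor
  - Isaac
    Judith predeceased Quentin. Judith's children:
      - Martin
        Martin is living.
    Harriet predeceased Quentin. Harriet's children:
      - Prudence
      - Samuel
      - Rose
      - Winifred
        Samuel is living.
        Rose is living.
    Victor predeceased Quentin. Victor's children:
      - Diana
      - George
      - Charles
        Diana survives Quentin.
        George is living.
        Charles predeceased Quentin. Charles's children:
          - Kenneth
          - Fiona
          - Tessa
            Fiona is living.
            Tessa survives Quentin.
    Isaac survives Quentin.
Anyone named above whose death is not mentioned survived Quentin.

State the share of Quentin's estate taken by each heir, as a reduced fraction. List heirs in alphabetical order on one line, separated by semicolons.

Diana 1/12; Fiona 1/36; George 1/12; Isaac 1/4; Kenneth 1/36; Martin 1/4; Prudence 1/16; Rose 1/16; Samuel 1/16; Tessa 1/36; Winifred 1/16

There is no surviving spouse, so the entire estate passes to Quentin's descendants per stirpes.
The estate is divided into 4 equal shares of 1/4 among Judith, Harriet, Victor, Isaac.
Judith predeceased; the 1/4 allotted to Judith's branch passes to Judith's issue by representation.
Martin is the sole taker at this level and receives the full 1/4.
Harriet predeceased; the 1/4 allotted to Harriet's branch passes to Harriet's issue by representation.
The 1/4 is divided into 4 equal shares of 1/16 among Prudence, Samuel, Rose, Winifred.
Prudence is living and takes 1/16.
Samuel is living and takes 1/16.
Rose is living and takes 1/16.
Winifred is living and takes 1/16.
Victor predeceased; the 1/4 allotted to Victor's branch passes to Victor's issue by representation.
The 1/4 is divided into 3 equal shares of 1/12 among Diana, George, Charles.
Diana is living and takes 1/12.
George is living and takes 1/12.
Charles predeceased; the 1/12 allotted to Charles's branch passes to Charles's issue by representation.
The 1/12 is divided into 3 equal shares of 1/36 among Kenneth, Fiona, Tessa.
Kenneth is living and takes 1/36.
Fiona is living and takes 1/36.
Tessa is living and takes 1/36.
Isaac is living and takes 1/4.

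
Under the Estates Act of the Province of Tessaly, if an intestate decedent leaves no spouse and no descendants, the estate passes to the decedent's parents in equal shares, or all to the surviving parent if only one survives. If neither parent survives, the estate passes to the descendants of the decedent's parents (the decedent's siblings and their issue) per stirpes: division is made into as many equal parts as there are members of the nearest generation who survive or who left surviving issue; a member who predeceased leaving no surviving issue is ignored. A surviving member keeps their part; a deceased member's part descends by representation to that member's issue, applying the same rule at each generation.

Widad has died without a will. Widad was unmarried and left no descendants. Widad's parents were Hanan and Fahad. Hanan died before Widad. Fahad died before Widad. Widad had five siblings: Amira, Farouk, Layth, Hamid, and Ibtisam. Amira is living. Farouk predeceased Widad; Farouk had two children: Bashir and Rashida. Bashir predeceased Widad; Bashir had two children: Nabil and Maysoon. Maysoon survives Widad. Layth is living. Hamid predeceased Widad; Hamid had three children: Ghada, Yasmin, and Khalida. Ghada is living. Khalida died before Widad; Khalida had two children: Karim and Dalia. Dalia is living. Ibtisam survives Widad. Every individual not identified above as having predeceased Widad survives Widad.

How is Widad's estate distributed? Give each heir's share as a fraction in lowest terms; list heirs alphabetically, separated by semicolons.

Amira 1/5; Dalia 1/30; Ghada 1/15; Ibtisam 1/5; Karim 1/30; Layth 1/5; Maysoon 1/20; Nabil 1/20; Rashida 1/10; Yasmin 1/15

Neither parent survives and there are no descendants, so the estate passes to Widad's siblings and their issue per stirpes.
The estate is divided into 5 equal shares of 1/5 among Amira, Farouk, Layth, Hamid, Ibtisam.
Amira is living and takes 1/5.
Farouk predeceased; the 1/5 allotted to Farouk's branch passes to Farouk's issue by representation.
The 1/5 is divided into 2 equal shares of 1/10 among Bashir, Rashida.
Bashir predeceased; the 1/10 allotted to Bashir's branch passes to Bashir's issue by representation.
The 1/10 is divided into 2 equal shares of 1/20 among Nabil, Maysoon.
Nabil is living and takes 1/20.
Maysoon is living and takes 1/20.
Rashida is living and takes 1/10.
Layth is living and takes 1/5.
Hamid predeceased; the 1/5 allotted to Hamid's branch passes to Hamid's issue by representation.
The 1/5 is divided into 3 equal shares of 1/15 among Ghada, Yasmin, Khalida.
Ghada is living and takes 1/15.
Yasmin is living and takes 1/15.
Khalida predeceased; the 1/15 allotted to Khalida's branch passes to Khalida's issue by representation.
The 1/15 is divided into 2 equal shares of 1/30 among Karim, Dalia.
Karim is living and takes 1/30.
Dalia is living and takes 1/30.
Ibtisam is living and takes 1/5.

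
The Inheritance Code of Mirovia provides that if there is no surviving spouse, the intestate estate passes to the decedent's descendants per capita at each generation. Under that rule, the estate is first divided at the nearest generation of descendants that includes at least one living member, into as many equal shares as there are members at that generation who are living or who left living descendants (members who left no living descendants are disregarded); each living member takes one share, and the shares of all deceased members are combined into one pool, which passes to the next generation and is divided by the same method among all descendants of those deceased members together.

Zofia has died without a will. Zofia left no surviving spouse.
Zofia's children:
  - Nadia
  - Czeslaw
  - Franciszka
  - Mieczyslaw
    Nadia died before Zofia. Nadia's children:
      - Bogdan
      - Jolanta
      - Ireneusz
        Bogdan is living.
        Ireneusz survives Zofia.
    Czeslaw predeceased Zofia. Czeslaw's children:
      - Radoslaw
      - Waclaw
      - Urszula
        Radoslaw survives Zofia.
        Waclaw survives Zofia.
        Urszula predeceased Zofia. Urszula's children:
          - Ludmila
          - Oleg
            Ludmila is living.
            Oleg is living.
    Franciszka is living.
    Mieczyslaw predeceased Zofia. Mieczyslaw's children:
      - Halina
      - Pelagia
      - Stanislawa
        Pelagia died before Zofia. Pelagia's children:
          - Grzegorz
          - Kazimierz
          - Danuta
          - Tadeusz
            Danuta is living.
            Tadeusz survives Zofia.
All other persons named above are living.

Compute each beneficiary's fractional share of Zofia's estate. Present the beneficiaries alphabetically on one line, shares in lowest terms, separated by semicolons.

Bogdan 1/12; Danuta 1/36; Franciszka 1/4; Grzegorz 1/36; Halina 1/12; Ireneusz 1/12; Jolanta 1/12; Kazimierz 1/36; Ludmila 1/36; Oleg 1/36; Radoslaw 1/12; Stanislawa 1/12; Tadeusz 1/36; Waclaw 1/12

There is no surviving spouse, so the entire estate passes to Zofia's descendants per capita at each generation.
At generation 1 (Nadia, Czeslaw, Franciszka, Mieczyslaw) there are 4 shares of (1)/4 = 1/4 each.
Living: Franciszka — each takes 1/4.
Deceased: Nadia, Czeslaw, and Mieczyslaw. Their combined 3/4 is pooled and carried to generation 2.
At generation 2 (Bogdan, Jolanta, Ireneusz, Radoslaw, Waclaw, Urszula, Halina, Pelagia, Stanislawa) there are 9 shares of (3/4)/9 = 1/12 each.
Living: Bogdan, Jolanta, Ireneusz, Radoslaw, Waclaw, Halina, and Stanislawa — each takes 1/12.
Deceased: Urszula and Pelagia. Their combined 1/6 is pooled and carried to generation 3.
At generation 3 (Ludmila, Oleg, Grzegorz, Kazimierz, Danuta, Tadeusz) there are 6 shares of (1/6)/6 = 1/36 each.
Living: Ludmila, Oleg, Grzegorz, Kazimierz, Danuta, and Tadeusz — each takes 1/36.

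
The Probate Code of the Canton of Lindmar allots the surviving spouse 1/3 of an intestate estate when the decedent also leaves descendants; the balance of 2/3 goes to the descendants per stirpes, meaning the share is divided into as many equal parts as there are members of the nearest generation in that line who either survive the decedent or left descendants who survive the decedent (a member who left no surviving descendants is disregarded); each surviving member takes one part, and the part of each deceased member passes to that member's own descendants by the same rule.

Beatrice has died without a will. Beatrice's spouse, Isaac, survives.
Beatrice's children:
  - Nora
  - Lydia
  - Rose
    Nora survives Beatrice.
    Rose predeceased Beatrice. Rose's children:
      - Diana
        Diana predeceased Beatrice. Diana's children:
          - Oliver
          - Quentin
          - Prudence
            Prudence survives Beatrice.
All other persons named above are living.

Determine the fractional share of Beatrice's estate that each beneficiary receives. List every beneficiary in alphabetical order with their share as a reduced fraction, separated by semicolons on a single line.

Isaac, as surviving spouse, takes 1/3.
The remaining 2/3 passes to Beatrice's descendants per stirpes.
The 2/3 is divided into 3 equal shares of 2/9 among Nora, Lydia, Rose.
Nora is living and takes 2/9.
Lydia is living and takes 2/9.
Rose predeceased; the 2/9 allotted to Rose's branch passes to Rose's issue by representation.
Diana's line is the sole branch at this level, so the full 2/9 passes to Diana's issue by representation.
The 2/9 is divided into 3 equal shares of 2/27 among Oliver, Quentin, Prudence.
Oliver is living and takes 2/27.
Quentin is living and takes 2/27.
Prudence is living and takes 2/27.

Isaac 1/3; Lydia 2/9; Nora 2/9; Oliver 2/27; Prudence 2/27; Quentin 2/27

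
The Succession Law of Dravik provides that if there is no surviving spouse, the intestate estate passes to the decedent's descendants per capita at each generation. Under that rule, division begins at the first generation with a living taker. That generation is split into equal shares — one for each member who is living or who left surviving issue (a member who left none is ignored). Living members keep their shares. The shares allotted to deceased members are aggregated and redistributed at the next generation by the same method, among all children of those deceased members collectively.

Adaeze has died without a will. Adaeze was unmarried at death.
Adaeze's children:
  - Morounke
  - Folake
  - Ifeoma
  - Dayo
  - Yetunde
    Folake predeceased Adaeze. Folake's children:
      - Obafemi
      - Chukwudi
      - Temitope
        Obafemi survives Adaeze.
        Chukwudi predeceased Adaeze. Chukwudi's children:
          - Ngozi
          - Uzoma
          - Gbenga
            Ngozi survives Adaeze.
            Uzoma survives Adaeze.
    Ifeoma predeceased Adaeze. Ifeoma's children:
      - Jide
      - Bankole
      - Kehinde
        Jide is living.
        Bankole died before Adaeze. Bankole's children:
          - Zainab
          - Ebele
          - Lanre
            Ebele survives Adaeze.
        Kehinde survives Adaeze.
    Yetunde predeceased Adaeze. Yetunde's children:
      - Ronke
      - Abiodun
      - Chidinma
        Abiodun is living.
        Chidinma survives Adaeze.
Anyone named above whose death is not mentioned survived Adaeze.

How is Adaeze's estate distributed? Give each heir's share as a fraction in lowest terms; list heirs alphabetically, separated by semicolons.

Abiodun 1/15; Chidinma 1/15; Dayo 1/5; Ebele 1/45; Gbenga 1/45; Jide 1/15; Kehinde 1/15; Lanre 1/45; Morounke 1/5; Ngozi 1/45; Obafemi 1/15; Ronke 1/15; Temitope 1/15; Uzoma 1/45; Zainab 1/45

There is no surviving spouse, so the entire estate passes to Adaeze's descendants per capita at each generation.
At generation 1 (Morounke, Folake, Ifeoma, Dayo, Yetunde) there are 5 shares of (1)/5 = 1/5 each.
Living: Morounke and Dayo — each takes 1/5.
Deceased: Folake, Ifeoma, and Yetunde. Their combined 3/5 is pooled and carried to generation 2.
At generation 2 (Obafemi, Chukwudi, Temitope, Jide, Bankole, Kehinde, Ronke, Abiodun, Chidinma) there are 9 shares of (3/5)/9 = 1/15 each.
Living: Obafemi, Temitope, Jide, Kehinde, Ronke, Abiodun, and Chidinma — each takes 1/15.
Deceased: Chukwudi and Bankole. Their combined 2/15 is pooled and carried to generation 3.
At generation 3 (Ngozi, Uzoma, Gbenga, Zainab, Ebele, Lanre) there are 6 shares of (2/15)/6 = 1/45 each.
Living: Ngozi, Uzoma, Gbenga, Zainab, Ebele, and Lanre — each takes 1/45.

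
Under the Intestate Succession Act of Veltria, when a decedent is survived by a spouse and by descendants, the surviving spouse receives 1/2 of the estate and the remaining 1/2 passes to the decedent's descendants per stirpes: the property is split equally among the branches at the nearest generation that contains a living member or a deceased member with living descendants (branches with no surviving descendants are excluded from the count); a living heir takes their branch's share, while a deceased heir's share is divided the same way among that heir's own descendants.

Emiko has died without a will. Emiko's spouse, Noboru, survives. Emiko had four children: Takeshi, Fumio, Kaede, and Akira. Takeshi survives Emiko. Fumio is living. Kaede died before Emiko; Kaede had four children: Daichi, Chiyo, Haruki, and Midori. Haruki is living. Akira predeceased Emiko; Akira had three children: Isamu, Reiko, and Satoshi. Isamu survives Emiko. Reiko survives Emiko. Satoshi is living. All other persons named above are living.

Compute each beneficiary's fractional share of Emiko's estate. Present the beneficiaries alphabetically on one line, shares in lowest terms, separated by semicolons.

Noboru, as surviving spouse, takes 1/2.
The remaining 1/2 passes to Emiko's descendants per stirpes.
The 1/2 is divided into 4 equal shares of 1/8 among Takeshi, Fumio, Kaede, Akira.
Takeshi is living and takes 1/8.
Fumio is living and takes 1/8.
Kaede predeceased; the 1/8 allotted to Kaede's branch passes to Kaede's issue by representation.
The 1/8 is divided into 4 equal shares of 1/32 among Daichi, Chiyo, Haruki, Midori.
Daichi is living and takes 1/32.
Chiyo is living and takes 1/32.
Haruki is living and takes 1/32.
Midori is living and takes 1/32.
Akira predeceased; the 1/8 allotted to Akira's branch passes to Akira's issue by representation.
The 1/8 is divided into 3 equal shares of 1/24 among Isamu, Reiko, Satoshi.
Isamu is living and takes 1/24.
Reiko is living and takes 1/24.
Satoshi is living and takes 1/24.

Chiyo 1/32; Daichi 1/32; Fumio 1/8; Haruki 1/32; Isamu 1/24; Midori 1/32; Noboru 1/2; Reiko 1/24; Satoshi 1/24; Takeshi 1/8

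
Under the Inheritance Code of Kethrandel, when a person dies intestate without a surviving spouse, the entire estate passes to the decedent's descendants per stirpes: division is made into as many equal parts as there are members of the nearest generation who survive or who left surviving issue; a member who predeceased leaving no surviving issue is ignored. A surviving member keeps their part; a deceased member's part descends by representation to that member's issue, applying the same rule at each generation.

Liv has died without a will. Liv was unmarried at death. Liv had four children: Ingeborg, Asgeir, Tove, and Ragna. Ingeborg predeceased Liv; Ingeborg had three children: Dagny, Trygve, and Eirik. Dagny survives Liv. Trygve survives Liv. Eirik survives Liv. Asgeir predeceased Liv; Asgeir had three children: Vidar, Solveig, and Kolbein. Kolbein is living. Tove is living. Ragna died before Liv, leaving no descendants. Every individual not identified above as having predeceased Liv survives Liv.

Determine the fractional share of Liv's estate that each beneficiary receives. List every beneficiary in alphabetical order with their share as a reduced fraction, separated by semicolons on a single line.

There is no surviving spouse, so the entire estate passes to Liv's descendants per stirpes.
Ragna left no surviving issue, so that branch lapses and is disregarded.
The estate is divided into 3 equal shares of 1/3 among Ingeborg, Asgeir, Tove.
Ingeborg predeceased; the 1/3 allotted to Ingeborg's branch passes to Ingeborg's issue by representation.
The 1/3 is divided into 3 equal shares of 1/9 among Dagny, Trygve, Eirik.
Dagny is living and takes 1/9.
Trygve is living and takes 1/9.
Eirik is living and takes 1/9.
Asgeir predeceased; the 1/3 allotted to Asgeir's branch passes to Asgeir's issue by representation.
The 1/3 is divided into 3 equal shares of 1/9 among Vidar, Solveig, Kolbein.
Vidar is living and takes 1/9.
Solveig is living and takes 1/9.
Kolbein is living and takes 1/9.
Tove is living and takes 1/3.

Dagny 1/9; Eirik 1/9; Kolbein 1/9; Solveig 1/9; Tove 1/3; Trygve 1/9; Vidar 1/9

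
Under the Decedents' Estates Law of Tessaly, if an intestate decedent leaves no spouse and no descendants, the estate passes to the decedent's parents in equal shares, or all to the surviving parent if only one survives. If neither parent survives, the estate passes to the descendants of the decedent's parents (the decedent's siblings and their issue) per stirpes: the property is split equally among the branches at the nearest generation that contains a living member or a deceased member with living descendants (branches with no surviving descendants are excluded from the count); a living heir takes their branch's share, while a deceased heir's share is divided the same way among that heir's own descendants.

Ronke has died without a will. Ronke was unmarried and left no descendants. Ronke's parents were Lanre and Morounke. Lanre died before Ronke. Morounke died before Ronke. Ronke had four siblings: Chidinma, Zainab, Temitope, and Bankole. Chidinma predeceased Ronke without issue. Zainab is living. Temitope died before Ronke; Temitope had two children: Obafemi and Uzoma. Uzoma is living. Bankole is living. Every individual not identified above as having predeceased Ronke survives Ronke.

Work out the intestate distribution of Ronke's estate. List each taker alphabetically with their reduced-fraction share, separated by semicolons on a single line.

Bankole 1/3; Obafemi 1/6; Uzoma 1/6; Zainab 1/3

Neither parent survives and there are no descendants, so the estate passes to Ronke's siblings and their issue per stirpes.
Chidinma left no surviving issue, so that branch lapses and is disregarded.
The estate is divided into 3 equal shares of 1/3 among Zainab, Temitope, Bankole.
Zainab is living and takes 1/3.
Temitope predeceased; the 1/3 allotted to Temitope's branch passes to Temitope's issue by representation.
The 1/3 is divided into 2 equal shares of 1/6 among Obafemi, Uzoma.
Obafemi is living and takes 1/6.
Uzoma is living and takes 1/6.
Bankole is living and takes 1/3.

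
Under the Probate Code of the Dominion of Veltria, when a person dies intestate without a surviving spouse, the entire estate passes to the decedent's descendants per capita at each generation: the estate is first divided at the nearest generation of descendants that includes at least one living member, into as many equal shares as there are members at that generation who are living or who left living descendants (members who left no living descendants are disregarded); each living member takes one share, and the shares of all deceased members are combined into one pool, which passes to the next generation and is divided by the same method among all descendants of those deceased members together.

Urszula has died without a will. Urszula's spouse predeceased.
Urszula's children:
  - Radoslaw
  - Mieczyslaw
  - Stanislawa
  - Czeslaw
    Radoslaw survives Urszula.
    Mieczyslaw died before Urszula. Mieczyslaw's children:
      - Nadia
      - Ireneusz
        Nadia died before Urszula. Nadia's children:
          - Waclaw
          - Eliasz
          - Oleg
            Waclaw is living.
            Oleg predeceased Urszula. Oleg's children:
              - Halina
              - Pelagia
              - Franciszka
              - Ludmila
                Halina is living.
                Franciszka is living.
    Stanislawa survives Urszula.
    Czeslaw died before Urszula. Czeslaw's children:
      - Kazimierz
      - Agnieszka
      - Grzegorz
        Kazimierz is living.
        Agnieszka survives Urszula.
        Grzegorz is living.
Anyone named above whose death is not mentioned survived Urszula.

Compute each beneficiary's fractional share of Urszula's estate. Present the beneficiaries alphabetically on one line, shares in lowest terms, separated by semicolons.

There is no surviving spouse, so the entire estate passes to Urszula's descendants per capita at each generation.
At generation 1 (Radoslaw, Mieczyslaw, Stanislawa, Czeslaw) there are 4 shares of (1)/4 = 1/4 each.
Living: Radoslaw and Stanislawa — each takes 1/4.
Deceased: Mieczyslaw and Czeslaw. Their combined 1/2 is pooled and carried to generation 2.
At generation 2 (Nadia, Ireneusz, Kazimierz, Agnieszka, Grzegorz) there are 5 shares of (1/2)/5 = 1/10 each.
Living: Ireneusz, Kazimierz, Agnieszka, and Grzegorz — each takes 1/10.
Deceased: Nadia. That 1/10 share is carried to generation 3.
At generation 3 (Waclaw, Eliasz, Oleg) there are 3 shares of (1/10)/3 = 1/30 each.
Living: Waclaw and Eliasz — each takes 1/30.
Deceased: Oleg. That 1/30 share is carried to generation 4.
At generation 4 (Halina, Pelagia, Franciszka, Ludmila) there are 4 shares of (1/30)/4 = 1/120 each.
Living: Halina, Pelagia, Franciszka, and Ludmila — each takes 1/120.

Agnieszka 1/10; Eliasz 1/30; Franciszka 1/120; Grzegorz 1/10; Halina 1/120; Ireneusz 1/10; Kazimierz 1/10; Ludmila 1/120; Pelagia 1/120; Radoslaw 1/4; Stanislawa 1/4; Waclaw 1/30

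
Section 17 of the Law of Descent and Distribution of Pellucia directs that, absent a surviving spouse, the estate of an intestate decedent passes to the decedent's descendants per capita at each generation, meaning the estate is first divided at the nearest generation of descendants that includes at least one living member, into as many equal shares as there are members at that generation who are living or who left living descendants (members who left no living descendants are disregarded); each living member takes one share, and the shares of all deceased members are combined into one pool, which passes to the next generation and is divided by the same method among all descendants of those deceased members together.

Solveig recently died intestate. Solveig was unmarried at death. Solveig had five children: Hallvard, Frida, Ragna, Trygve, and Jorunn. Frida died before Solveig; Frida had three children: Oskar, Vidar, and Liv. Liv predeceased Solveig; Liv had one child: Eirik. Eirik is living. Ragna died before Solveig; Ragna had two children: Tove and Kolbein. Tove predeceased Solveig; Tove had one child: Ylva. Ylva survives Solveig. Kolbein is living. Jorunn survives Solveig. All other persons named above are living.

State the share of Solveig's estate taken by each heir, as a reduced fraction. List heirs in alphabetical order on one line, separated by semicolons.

Eirik 2/25; Hallvard 1/5; Jorunn 1/5; Kolbein 2/25; Oskar 2/25; Trygve 1/5; Vidar 2/25; Ylva 2/25

There is no surviving spouse, so the entire estate passes to Solveig's descendants per capita at each generation.
At generation 1 (Hallvard, Frida, Ragna, Trygve, Jorunn) there are 5 shares of (1)/5 = 1/5 each.
Living: Hallvard, Trygve, and Jorunn — each takes 1/5.
Deceased: Frida and Ragna. Their combined 2/5 is pooled and carried to generation 2.
At generation 2 (Oskar, Vidar, Liv, Tove, Kolbein) there are 5 shares of (2/5)/5 = 2/25 each.
Living: Oskar, Vidar, and Kolbein — each takes 2/25.
Deceased: Liv and Tove. Their combined 4/25 is pooled and carried to generation 3.
At generation 3 (Eirik, Ylva) there are 2 shares of (4/25)/2 = 2/25 each.
Living: Eirik and Ylva — each takes 2/25.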